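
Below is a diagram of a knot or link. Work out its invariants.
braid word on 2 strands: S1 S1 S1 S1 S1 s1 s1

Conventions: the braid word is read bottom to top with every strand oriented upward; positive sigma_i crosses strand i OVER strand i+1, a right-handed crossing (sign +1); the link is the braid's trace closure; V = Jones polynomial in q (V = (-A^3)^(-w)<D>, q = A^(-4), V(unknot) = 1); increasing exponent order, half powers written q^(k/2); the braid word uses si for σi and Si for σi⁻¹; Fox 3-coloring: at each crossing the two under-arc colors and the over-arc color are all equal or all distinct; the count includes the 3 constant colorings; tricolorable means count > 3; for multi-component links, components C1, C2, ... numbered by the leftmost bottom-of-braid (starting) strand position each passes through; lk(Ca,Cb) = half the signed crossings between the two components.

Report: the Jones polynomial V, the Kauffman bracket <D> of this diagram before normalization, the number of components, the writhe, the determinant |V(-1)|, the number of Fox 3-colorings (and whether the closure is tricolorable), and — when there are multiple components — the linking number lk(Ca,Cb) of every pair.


V = -q^-4 + q^-3 + q^-1
<D> = -A^-5 - A^3 + A^7 (w = -3)
1 component over 7 crossings, w = -3
9 Fox colorings among 3^7, |V(-1)| = 3: tricolorable
why: |V(-1)| = 3: so tricolorable, since 3 divides 3


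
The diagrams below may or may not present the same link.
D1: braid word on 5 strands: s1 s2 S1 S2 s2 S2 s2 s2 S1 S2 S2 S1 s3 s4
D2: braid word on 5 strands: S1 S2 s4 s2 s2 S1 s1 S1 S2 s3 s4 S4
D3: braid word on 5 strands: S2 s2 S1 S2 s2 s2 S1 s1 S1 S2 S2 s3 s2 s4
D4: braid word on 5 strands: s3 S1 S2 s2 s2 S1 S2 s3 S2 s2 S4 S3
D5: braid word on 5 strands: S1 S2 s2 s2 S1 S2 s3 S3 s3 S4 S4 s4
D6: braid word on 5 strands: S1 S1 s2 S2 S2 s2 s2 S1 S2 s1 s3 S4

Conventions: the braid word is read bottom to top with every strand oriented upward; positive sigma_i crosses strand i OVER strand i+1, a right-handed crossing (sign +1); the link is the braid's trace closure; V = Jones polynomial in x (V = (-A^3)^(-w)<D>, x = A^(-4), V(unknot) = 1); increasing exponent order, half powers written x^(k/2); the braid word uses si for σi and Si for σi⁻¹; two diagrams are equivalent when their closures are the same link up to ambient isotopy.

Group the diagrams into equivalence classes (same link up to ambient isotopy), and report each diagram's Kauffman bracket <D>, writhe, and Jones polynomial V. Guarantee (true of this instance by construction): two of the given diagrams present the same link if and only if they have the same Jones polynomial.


classes: {D1, D2, D3, D4, D5, D6}
V(D1) = 1  [14 crossings, <D> = 1, w = 0]
V(D2) = 1  [12 crossings, <D> = 1, w = 0]
D3 (bracket 1; 14 crossings at w = 0): V = 1
V(D4) = 1  (w -2, c 12, <D> = A^-6)
V(D5) = 1  [12 crossings, <D> = A^-6, w = -2]
D6 (bracket A^-6; 12 crossings at w = -2): V = 1
note: one V(x) for all 6 diagrams — one class (guaranteed)


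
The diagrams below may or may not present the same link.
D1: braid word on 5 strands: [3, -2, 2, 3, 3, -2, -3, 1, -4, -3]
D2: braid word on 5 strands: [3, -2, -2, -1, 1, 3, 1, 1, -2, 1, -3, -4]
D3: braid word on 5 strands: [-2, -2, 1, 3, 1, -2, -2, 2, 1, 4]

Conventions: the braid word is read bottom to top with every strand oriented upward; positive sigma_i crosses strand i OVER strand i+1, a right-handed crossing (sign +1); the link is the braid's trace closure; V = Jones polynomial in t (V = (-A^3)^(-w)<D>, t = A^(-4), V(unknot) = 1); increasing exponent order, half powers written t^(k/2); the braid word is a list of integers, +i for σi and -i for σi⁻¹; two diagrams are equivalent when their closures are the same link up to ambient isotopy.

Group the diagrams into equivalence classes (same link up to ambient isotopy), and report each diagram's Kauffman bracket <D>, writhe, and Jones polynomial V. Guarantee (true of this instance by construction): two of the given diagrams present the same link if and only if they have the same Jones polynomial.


equivalence classes: {D1} | {D2, D3}
D1 (bracket 1; 10 crossings at w = 0): V = 1
D2 (bracket -A^-12 + 2A^-8 - 2A^-4 + 3 - 2A^4 + 2A^8 - A^12; 12 crossings at w = 0): V = -t^-3 + 2t^-2 - 2t^-1 + 3 - 2t + 2t^2 - t^3
V(D3) = -t^-3 + 2t^-2 - 2t^-1 + 3 - 2t + 2t^2 - t^3  (w +2, c 10, <D> = -A^-6 + 2A^-2 - 2A^2 + 3A^6 - 2A^10 + 2A^14 - A^18)
observation: V(t) takes 2 values over 3 diagrams, fixing the grouping


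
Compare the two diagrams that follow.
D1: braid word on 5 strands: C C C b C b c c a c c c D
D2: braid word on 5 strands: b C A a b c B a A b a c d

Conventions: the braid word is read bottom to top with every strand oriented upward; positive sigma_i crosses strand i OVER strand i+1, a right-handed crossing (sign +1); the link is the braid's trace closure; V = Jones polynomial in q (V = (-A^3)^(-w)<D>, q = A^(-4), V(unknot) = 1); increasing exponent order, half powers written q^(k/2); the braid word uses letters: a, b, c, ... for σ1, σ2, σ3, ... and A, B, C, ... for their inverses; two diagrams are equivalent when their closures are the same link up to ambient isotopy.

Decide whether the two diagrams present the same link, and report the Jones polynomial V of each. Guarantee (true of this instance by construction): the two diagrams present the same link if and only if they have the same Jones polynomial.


equivalent: yes
V(D1) = -q^(1/2) + q^(3/2) - q^(5/2) - q^(9/2)  (w +3, c 13, <D> = A^-9 + A^-1 - A^3 + A^7)
V(D2) = -q^(1/2) + q^(3/2) - q^(5/2) - q^(9/2)  [13 crossings, <D> = A^-3 + A^5 - A^9 + A^13, w = +5]
key observation: one V(q) for all 2 diagrams — one class (guaranteed)


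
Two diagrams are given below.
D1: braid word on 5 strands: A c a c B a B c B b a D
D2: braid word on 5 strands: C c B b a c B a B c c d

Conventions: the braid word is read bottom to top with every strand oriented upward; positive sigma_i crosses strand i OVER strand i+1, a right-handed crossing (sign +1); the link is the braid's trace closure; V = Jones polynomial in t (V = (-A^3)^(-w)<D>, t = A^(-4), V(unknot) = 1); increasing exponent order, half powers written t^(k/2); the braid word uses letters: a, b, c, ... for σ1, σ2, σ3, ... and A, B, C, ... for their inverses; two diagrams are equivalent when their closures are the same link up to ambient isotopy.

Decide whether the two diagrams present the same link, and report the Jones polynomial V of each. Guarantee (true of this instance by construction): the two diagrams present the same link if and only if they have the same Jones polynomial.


equivalent: yes
V(D1) = t^-1 - 1 + 2t - 3t^2 + 3t^3 - 2t^4 + 2t^5 - t^6  (w +2, c 12, <D> = -A^-18 + 2A^-14 - 2A^-10 + 3A^-6 - 3A^-2 + 2A^2 - A^6 + A^10)
D2 (bracket -A^-12 + 2A^-8 - 2A^-4 + 3 - 3A^4 + 2A^8 - A^12 + A^16; 12 crossings at w = +4): V = t^-1 - 1 + 2t - 3t^2 + 3t^3 - 2t^4 + 2t^5 - t^6
why: all 2 diagrams share one V(t), hence one class


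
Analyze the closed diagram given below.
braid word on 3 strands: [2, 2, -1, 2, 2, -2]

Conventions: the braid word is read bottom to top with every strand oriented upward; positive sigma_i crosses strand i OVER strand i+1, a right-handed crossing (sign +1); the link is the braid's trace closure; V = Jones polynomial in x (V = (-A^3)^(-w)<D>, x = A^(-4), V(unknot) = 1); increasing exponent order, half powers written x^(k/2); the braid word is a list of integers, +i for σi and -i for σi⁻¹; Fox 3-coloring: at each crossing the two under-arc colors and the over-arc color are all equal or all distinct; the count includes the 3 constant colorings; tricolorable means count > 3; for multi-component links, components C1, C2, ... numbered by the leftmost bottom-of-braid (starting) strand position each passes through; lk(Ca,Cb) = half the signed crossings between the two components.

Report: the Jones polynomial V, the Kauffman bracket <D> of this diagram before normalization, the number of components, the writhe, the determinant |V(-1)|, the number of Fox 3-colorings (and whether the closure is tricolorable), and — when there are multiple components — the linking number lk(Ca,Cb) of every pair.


Jones polynomial: V(x) = x + x^3 - x^4
<D> = -A^-10 + A^-6 + A^2; writhe +2
components 1, writhe +2 (6 crossings)
3-colorings: 9 of 3^6, det 3 — tricolorable
note: free reduction leaves σ2 σ2 σ1⁻¹ σ2 of the original 6 letters


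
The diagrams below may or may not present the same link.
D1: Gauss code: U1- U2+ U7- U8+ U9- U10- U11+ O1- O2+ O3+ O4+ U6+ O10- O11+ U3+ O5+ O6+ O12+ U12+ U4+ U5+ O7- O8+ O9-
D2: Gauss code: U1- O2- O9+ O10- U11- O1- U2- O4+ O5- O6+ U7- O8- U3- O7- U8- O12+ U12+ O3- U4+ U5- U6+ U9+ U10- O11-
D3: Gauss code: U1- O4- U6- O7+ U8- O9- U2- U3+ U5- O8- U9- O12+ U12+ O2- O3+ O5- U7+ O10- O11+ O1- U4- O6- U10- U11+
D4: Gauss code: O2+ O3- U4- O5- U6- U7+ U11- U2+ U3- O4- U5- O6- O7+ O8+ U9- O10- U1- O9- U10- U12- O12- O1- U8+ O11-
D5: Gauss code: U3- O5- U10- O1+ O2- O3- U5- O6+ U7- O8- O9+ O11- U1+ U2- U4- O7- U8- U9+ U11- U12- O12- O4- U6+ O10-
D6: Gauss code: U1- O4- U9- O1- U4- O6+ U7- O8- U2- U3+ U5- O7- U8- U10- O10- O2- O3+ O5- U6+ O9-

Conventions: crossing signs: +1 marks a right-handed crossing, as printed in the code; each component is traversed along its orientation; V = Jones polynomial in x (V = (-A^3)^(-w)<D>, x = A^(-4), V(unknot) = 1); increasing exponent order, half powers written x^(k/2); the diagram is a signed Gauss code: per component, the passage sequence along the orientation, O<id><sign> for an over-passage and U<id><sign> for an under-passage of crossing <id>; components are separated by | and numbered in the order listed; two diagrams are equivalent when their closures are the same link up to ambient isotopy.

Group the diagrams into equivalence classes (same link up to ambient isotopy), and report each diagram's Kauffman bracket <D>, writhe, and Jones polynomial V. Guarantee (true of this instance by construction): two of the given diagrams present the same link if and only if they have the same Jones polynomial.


grouping into links: {D1} | {D2, D3, D4, D5, D6}
V(D1) = x + x^3 - x^4  (w +4, c 12, <D> = -A^-4 + 1 + A^8)
V(D2) = x^-8 - 2x^-7 + x^-6 - 2x^-5 + 2x^-4 + x^-2  [12 crossings, <D> = A^-4 + 2A^4 - 2A^8 + A^12 - 2A^16 + A^20, w = -4]
D3 (bracket A^-4 + 2A^4 - 2A^8 + A^12 - 2A^16 + A^20; 12 crossings at w = -4): V = x^-8 - 2x^-7 + x^-6 - 2x^-5 + 2x^-4 + x^-2
V(D4) = x^-8 - 2x^-7 + x^-6 - 2x^-5 + 2x^-4 + x^-2  [12 crossings, <D> = A^-10 + 2A^-2 - 2A^2 + A^6 - 2A^10 + A^14, w = -6]
V(D5) = x^-8 - 2x^-7 + x^-6 - 2x^-5 + 2x^-4 + x^-2  [12 crossings, <D> = A^-10 + 2A^-2 - 2A^2 + A^6 - 2A^10 + A^14, w = -6]
D6 (bracket A^-10 + 2A^-2 - 2A^2 + A^6 - 2A^10 + A^14; 10 crossings at w = -6): V = x^-8 - 2x^-7 + x^-6 - 2x^-5 + 2x^-4 + x^-2
why: 2 values of V(x) split the 6 diagrams


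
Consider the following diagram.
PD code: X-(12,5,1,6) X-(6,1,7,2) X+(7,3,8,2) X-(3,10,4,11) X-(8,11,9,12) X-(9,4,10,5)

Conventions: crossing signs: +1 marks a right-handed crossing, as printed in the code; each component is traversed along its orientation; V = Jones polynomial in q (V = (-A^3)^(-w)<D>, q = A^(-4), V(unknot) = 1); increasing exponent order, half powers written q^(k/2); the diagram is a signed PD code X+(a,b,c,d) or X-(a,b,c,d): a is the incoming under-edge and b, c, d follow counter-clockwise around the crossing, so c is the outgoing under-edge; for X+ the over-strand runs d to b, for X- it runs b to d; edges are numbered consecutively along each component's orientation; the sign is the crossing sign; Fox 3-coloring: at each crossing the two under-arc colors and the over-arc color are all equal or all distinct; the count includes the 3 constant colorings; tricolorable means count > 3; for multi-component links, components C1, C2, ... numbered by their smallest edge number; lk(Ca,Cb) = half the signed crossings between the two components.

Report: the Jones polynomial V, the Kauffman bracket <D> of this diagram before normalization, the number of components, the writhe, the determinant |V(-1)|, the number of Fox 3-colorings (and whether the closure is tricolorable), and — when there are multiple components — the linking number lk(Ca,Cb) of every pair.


V = -q^-4 + q^-3 + q^-1
<D> = A^-8 + 1 - A^4 (w = -4)
1 component over 6 crossings, w = -4
9 Fox colorings among 3^6, |V(-1)| = 3: tricolorable
why: det 3 = |V(-1)|; divisible by 3, so tricolorable


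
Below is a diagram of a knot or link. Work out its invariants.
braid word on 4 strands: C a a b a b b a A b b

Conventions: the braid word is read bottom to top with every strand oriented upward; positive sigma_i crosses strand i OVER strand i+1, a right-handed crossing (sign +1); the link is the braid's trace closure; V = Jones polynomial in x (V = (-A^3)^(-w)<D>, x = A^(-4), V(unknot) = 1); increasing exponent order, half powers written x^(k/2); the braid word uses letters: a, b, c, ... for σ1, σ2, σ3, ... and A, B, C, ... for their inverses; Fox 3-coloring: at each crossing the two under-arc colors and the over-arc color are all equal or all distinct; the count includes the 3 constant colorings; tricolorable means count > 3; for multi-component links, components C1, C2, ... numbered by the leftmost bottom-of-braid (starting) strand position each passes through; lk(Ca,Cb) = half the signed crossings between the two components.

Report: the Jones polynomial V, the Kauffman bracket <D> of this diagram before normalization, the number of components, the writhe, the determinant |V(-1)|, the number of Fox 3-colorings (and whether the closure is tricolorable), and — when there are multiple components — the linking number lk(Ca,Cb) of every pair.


V = x^3 + x^5 - x^6 + x^7 - x^8 + x^9 - x^10
<D> = A^-19 - A^-15 + A^-11 - A^-7 + A^-3 - A - A^9 (w = +7)
1 component over 11 crossings, w = +7
3 Fox colorings among 3^11, |V(-1)| = 7: not tricolorable
why: inverse pairs cancel, leaving σ3⁻¹ σ1 σ1 σ2 σ1 σ2 σ2 σ2 σ2


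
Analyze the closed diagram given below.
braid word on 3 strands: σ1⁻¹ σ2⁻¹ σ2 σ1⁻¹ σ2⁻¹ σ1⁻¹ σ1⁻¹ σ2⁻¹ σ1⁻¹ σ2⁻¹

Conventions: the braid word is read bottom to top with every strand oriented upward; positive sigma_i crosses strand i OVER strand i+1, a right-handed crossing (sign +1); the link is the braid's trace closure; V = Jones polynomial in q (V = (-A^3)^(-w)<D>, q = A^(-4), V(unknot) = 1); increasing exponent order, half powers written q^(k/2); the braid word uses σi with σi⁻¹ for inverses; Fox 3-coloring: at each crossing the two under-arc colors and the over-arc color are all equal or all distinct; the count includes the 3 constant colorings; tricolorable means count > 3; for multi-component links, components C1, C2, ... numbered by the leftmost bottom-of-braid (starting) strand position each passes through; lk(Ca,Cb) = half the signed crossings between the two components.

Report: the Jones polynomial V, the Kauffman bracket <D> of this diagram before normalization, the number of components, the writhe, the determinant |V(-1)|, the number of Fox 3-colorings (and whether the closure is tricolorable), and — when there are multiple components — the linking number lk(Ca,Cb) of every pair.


V = -q^-8 + q^-5 + q^-3
<D> = A^-12 + A^-4 - A^8 (w = -8)
1 component over 10 crossings, w = -8
9 Fox colorings among 3^10, |V(-1)| = 3: tricolorable
why: w = -8 shifts under R1 moves; the (-A^3)^(8) factor cancels that in V


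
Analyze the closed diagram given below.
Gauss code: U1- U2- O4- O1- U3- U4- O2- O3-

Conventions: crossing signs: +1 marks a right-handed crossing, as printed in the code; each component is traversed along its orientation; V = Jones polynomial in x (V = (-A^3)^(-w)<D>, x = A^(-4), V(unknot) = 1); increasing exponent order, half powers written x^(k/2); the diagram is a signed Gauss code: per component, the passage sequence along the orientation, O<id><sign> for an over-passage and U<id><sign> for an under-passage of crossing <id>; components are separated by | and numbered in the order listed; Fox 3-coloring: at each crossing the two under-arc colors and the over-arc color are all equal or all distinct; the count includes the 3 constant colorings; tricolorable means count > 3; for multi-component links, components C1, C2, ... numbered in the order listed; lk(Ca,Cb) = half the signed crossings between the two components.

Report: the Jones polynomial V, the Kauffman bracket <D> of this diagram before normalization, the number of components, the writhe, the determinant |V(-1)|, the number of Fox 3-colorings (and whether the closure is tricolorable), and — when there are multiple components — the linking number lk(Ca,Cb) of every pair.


V(x) = -x^-4 + x^-3 + x^-1
bracket: A^-8 + 1 - A^4, w = -4
1 component, writhe -4, over 4 crossings
det 3, colorings 9 of 3^4 — tricolorable
observation: det 3 = |V(-1)|; divisible by 3, so tricolorable


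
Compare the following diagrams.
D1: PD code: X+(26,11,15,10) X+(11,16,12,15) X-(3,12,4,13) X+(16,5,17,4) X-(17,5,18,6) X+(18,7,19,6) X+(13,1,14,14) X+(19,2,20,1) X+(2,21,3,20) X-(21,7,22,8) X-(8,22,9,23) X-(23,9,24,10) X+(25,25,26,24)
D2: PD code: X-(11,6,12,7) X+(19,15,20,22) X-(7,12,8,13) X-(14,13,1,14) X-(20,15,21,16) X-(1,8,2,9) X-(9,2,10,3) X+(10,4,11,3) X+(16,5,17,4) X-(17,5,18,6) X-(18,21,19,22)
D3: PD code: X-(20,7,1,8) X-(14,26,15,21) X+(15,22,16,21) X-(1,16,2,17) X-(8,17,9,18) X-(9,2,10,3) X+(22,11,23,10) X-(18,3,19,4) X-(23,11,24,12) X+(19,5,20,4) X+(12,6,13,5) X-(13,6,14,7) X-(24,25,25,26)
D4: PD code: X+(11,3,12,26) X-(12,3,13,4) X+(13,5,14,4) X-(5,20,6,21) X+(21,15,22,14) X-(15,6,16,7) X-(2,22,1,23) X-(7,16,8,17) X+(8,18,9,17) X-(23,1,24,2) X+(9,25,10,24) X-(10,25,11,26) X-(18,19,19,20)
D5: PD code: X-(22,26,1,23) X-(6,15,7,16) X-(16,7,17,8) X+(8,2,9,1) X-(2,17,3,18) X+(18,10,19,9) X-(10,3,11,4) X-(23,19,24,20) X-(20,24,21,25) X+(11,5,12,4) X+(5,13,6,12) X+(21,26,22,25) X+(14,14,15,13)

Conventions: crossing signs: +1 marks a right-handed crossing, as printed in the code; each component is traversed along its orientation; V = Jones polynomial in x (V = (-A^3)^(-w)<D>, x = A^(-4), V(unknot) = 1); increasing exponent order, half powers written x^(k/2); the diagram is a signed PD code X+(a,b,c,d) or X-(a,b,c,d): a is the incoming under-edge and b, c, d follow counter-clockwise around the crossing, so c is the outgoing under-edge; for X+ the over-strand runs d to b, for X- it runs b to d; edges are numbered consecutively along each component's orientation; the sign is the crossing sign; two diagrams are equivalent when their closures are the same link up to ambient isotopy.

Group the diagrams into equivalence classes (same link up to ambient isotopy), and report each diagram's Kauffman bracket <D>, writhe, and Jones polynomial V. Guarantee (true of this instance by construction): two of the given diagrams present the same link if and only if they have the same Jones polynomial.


equivalence classes: {D1} | {D2, D3} | {D4, D5}
D1 (bracket A^-1 + A^7; 13 crossings at w = +3): V = -x^(1/2) - x^(5/2)
V(D2) = x^(-9/2) - x^(-5/2) - x^(-3/2) - x^(-1/2)  (w -5, c 11, <D> = A^-13 + A^-9 + A^-5 - A^3)
V(D3) = x^(-9/2) - x^(-5/2) - x^(-3/2) - x^(-1/2)  [13 crossings, <D> = A^-13 + A^-9 + A^-5 - A^3, w = -5]
V(D4) = -x^(-9/2) + x^(-7/2) - 2x^(-5/2) + 2x^(-3/2) - 2x^(-1/2) + x^(1/2) - x^(3/2)  [13 crossings, <D> = A^-15 - A^-11 + 2A^-7 - 2A^-3 + 2A - A^5 + A^9, w = -3]
D5 (bracket A^-9 - A^-5 + 2A^-1 - 2A^3 + 2A^7 - A^11 + A^15; 13 crossings at w = -1): V = -x^(-9/2) + x^(-7/2) - 2x^(-5/2) + 2x^(-3/2) - 2x^(-1/2) + x^(1/2) - x^(3/2)
key observation: 3 values of V(x) split the 5 diagrams


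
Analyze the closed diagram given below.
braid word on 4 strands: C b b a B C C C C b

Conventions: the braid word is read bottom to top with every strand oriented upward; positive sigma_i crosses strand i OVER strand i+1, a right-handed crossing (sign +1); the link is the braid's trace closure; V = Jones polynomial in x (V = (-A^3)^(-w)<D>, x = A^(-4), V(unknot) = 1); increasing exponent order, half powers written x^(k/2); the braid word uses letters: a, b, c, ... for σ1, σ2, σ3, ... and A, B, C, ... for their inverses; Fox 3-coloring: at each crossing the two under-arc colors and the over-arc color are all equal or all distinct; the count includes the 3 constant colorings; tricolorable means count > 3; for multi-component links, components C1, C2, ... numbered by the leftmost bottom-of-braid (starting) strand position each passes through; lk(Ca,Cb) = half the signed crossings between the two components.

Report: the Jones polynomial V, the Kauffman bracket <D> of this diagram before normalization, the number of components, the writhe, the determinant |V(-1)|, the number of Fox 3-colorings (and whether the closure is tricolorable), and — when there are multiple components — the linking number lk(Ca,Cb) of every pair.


V(x) = x^(-13/2) - 2x^(-11/2) + 2x^(-9/2) - 3x^(-7/2) + 2x^(-5/2) - 2x^(-3/2) + x^(-1/2) - x^(1/2)
bracket: -A^-8 + A^-4 - 2 + 2A^4 - 3A^8 + 2A^12 - 2A^16 + A^20, w = -2
2 components, writhe -2, over 10 crossings
lk(C1,C2) = -1
det 14, colorings 3 of 3^10 — not tricolorable
observation: span 7 respects span(V) <= c + mu - 1 = 11 for this 2-component diagram


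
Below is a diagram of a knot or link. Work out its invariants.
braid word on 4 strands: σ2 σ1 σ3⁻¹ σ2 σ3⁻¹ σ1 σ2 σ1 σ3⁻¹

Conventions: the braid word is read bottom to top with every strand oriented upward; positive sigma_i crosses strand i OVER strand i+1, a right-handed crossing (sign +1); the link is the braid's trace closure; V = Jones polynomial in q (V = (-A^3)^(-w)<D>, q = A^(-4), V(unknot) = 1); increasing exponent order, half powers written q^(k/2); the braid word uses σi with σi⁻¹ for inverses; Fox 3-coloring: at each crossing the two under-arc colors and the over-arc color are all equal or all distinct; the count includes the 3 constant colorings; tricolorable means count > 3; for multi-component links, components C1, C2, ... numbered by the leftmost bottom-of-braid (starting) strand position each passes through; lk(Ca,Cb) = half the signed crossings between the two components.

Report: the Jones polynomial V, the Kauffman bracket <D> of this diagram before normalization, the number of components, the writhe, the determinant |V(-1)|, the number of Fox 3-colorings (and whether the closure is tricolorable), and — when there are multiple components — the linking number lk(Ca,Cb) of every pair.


V = -q^-2 + 3q^-1 - 3 + 5q - 5q^2 + 4q^3 - 4q^4 + 2q^5
<D> = -2A^-11 + 4A^-7 - 4A^-3 + 5A - 5A^5 + 3A^9 - 3A^13 + A^17 (w = +3)
1 component over 9 crossings, w = +3
27 Fox colorings among 3^9, |V(-1)| = 27: tricolorable
why: w = +3 (over 9 crossings) is diagram-only; (-A^3)^(-3) removes it from V


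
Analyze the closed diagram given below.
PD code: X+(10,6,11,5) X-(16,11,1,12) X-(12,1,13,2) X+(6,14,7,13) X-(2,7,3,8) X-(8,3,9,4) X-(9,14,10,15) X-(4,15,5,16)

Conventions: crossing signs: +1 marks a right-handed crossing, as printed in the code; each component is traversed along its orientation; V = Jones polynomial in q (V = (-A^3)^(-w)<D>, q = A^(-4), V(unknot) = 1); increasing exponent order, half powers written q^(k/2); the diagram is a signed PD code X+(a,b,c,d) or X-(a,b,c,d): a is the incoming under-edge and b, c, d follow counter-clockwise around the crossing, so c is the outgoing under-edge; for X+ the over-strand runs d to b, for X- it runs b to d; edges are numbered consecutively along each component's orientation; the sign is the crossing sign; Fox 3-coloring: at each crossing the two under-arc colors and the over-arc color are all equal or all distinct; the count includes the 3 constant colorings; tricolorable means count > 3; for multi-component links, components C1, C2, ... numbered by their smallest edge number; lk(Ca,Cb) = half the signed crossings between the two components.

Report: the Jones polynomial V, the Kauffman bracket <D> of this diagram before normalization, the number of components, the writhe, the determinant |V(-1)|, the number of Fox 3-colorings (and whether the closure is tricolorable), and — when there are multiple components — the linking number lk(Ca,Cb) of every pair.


V = -q^-4 + q^-3 + q^-1
<D> = A^-8 + 1 - A^4 (w = -4)
1 component over 8 crossings, w = -4
9 Fox colorings among 3^8, |V(-1)| = 3: tricolorable
why: det 3 = |V(-1)|; divisible by 3, so tricolorable


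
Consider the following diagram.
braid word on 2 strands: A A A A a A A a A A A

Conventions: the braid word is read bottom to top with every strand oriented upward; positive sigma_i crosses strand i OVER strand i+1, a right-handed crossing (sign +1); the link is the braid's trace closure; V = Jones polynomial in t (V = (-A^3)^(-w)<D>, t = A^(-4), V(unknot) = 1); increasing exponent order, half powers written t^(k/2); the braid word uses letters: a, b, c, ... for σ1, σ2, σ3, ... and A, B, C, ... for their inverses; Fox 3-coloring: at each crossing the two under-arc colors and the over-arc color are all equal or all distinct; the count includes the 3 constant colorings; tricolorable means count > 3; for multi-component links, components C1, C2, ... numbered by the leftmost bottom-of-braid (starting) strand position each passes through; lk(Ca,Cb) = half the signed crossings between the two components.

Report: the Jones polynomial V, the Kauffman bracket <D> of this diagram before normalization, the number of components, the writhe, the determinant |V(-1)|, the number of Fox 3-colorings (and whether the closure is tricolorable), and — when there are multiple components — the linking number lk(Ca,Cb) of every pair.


Jones polynomial: V(t) = -t^-10 + t^-9 - t^-8 + t^-7 - t^-6 + t^-5 + t^-3
<D> = -A^-9 - A^-1 + A^3 - A^7 + A^11 - A^15 + A^19; writhe -7
components 1, writhe -7 (11 crossings)
3-colorings: 3 of 3^11, det 7 — not tricolorable
note: free reduction leaves σ1⁻¹ σ1⁻¹ σ1⁻¹ σ1⁻¹ σ1⁻¹ σ1⁻¹ σ1⁻¹ of the original 11 letters


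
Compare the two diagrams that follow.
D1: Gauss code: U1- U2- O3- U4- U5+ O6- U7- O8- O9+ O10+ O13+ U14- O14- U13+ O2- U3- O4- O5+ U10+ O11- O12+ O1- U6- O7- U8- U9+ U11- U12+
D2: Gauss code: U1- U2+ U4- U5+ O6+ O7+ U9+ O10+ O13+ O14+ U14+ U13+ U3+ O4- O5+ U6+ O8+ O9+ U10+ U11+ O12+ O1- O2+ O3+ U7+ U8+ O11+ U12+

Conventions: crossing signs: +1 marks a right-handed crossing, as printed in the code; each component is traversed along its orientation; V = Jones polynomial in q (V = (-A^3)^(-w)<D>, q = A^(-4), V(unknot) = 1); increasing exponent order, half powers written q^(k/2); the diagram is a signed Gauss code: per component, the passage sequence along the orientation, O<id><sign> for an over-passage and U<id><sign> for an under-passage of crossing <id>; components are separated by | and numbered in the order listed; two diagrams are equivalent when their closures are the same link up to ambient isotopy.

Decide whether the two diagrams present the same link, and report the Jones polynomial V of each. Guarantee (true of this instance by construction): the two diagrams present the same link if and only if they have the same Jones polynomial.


same link: no
V(D1) = -q^-6 + q^-5 - q^-4 + 2q^-3 - q^-2 + q^-1  [14 crossings, <D> = A^-8 - A^-4 + 2 - A^4 + A^8 - A^12, w = -4]
D2 (bracket -A^-2 + A^10 + A^18; 14 crossings at w = +10): V = q^3 + q^5 - q^8
note: 2 values of V(q) split the 2 diagrams


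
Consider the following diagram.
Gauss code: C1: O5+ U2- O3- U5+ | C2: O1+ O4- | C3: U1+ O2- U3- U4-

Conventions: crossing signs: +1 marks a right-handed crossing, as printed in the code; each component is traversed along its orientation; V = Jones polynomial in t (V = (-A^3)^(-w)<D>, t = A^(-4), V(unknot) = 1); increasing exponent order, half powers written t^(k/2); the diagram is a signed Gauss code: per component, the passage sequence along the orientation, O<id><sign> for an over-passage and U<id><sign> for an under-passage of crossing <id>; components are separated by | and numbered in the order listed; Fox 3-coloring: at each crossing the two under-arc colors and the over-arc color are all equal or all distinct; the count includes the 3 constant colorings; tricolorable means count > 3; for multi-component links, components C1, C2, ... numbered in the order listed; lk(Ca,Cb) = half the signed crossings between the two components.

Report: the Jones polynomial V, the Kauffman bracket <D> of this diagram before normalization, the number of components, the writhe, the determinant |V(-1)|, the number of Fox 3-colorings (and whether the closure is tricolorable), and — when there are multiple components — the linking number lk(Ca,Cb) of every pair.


V = t^-3 + t^-2 + t^-1 + 1
<D> = -A^-3 - A - A^5 - A^9 (w = -1)
3 components over 5 crossings, w = -1
lk(C1,C2): 0
lk(C1,C3) = -1
linking number lk(C2,C3) = 0
9 Fox colorings among 3^6, |V(-1)| = 0: tricolorable
why: span 3 respects span(V) <= c + mu - 1 = 7 for this 3-component diagram


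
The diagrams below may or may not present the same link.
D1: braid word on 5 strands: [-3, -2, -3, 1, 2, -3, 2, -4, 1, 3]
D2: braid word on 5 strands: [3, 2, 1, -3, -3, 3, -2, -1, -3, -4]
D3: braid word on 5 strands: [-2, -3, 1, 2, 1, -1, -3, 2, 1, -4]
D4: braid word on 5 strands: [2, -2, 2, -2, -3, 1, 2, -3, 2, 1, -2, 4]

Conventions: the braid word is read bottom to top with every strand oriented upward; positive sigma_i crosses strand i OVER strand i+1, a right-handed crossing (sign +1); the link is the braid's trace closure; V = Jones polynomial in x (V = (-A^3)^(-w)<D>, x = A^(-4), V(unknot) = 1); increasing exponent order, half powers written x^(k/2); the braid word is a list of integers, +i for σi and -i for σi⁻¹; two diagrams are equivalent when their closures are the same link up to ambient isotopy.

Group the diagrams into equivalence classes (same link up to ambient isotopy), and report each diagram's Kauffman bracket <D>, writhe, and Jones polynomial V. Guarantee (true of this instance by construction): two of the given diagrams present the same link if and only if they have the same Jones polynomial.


classes: {D1, D3, D4} | {D2}
V(D1) = x^-2 - x^-1 + 2 - 2x + x^2 - x^3 + x^4  [10 crossings, <D> = A^-16 - A^-12 + A^-8 - 2A^-4 + 2 - A^4 + A^8, w = 0]
V(D2) = 1  (w -2, c 10, <D> = A^-6)
D3 (bracket A^-16 - A^-12 + A^-8 - 2A^-4 + 2 - A^4 + A^8; 10 crossings at w = 0): V = x^-2 - x^-1 + 2 - 2x + x^2 - x^3 + x^4
V(D4) = x^-2 - x^-1 + 2 - 2x + x^2 - x^3 + x^4  [12 crossings, <D> = A^-10 - A^-6 + A^-2 - 2A^2 + 2A^6 - A^10 + A^14, w = +2]
note: 2 classes among 4 diagrams; unequal V(x) rules out equality


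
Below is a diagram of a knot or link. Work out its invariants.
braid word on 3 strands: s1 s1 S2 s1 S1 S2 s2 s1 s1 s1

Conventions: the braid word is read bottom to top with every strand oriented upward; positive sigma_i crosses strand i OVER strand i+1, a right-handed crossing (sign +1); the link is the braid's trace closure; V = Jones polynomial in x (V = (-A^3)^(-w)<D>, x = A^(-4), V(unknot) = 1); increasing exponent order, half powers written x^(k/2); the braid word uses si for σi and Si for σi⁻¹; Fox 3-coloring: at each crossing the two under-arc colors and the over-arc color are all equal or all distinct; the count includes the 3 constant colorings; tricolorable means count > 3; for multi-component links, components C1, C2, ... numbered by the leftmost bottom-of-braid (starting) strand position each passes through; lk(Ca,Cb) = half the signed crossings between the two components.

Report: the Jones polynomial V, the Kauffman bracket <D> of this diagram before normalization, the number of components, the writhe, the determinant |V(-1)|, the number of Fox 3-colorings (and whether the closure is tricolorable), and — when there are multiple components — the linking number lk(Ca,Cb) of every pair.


V = x^2 + x^4 - x^5 + x^6 - x^7
<D> = -A^-16 + A^-12 - A^-8 + A^-4 + A^4 (w = +4)
1 component over 10 crossings, w = +4
3 Fox colorings among 3^10, |V(-1)| = 5: not tricolorable
why: inverse pairs cancel, leaving σ1 σ1 σ2⁻¹ σ1 σ1 σ1


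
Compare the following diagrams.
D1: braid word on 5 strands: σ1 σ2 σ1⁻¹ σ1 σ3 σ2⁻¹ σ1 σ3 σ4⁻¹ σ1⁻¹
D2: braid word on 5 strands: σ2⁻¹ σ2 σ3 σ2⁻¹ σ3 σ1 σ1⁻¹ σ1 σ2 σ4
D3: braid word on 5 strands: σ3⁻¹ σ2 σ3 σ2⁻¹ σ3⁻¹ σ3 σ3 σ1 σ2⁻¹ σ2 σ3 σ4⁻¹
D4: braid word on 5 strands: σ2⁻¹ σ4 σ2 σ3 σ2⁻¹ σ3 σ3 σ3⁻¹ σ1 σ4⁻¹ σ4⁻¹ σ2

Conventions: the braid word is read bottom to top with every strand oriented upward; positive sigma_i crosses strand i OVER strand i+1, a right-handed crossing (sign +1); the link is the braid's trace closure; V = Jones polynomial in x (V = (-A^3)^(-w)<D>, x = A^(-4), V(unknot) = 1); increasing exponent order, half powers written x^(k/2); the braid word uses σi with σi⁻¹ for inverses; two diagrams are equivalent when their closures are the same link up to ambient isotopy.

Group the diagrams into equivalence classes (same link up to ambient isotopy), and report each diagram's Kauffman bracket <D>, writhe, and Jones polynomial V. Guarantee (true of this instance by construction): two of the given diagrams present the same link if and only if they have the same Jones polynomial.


grouping into links: {D1, D2, D3, D4}
V(D1) = 1  (w +2, c 10, <D> = A^6)
V(D2) = 1  (w +4, c 10, <D> = A^12)
D3 (bracket A^6; 12 crossings at w = +2): V = 1
V(D4) = 1  [12 crossings, <D> = A^6, w = +2]
why: all 4 diagrams share one V(x), hence one class


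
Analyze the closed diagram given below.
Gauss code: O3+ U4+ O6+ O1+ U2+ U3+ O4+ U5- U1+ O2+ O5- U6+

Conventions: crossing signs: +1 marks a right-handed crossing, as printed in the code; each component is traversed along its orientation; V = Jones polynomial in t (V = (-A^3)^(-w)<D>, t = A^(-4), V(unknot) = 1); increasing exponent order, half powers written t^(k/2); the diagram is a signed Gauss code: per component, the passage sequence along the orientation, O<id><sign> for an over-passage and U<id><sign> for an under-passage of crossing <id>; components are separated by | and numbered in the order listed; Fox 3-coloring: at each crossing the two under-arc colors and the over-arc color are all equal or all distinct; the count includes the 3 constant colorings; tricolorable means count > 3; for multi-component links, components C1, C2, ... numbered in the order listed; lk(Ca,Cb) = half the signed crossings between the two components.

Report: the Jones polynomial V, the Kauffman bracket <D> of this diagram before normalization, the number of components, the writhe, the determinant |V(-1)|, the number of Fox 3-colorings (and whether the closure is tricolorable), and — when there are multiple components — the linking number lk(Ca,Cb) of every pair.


V(t) = t - t^2 + 2t^3 - t^4 + t^5 - t^6
bracket: -A^-12 + A^-8 - A^-4 + 2 - A^4 + A^8, w = +4
1 component, writhe +4, over 6 crossings
det 7, colorings 3 of 3^6 — not tricolorable
observation: det 7 = |V(-1)|; not divisible by 3, so not tricolorable


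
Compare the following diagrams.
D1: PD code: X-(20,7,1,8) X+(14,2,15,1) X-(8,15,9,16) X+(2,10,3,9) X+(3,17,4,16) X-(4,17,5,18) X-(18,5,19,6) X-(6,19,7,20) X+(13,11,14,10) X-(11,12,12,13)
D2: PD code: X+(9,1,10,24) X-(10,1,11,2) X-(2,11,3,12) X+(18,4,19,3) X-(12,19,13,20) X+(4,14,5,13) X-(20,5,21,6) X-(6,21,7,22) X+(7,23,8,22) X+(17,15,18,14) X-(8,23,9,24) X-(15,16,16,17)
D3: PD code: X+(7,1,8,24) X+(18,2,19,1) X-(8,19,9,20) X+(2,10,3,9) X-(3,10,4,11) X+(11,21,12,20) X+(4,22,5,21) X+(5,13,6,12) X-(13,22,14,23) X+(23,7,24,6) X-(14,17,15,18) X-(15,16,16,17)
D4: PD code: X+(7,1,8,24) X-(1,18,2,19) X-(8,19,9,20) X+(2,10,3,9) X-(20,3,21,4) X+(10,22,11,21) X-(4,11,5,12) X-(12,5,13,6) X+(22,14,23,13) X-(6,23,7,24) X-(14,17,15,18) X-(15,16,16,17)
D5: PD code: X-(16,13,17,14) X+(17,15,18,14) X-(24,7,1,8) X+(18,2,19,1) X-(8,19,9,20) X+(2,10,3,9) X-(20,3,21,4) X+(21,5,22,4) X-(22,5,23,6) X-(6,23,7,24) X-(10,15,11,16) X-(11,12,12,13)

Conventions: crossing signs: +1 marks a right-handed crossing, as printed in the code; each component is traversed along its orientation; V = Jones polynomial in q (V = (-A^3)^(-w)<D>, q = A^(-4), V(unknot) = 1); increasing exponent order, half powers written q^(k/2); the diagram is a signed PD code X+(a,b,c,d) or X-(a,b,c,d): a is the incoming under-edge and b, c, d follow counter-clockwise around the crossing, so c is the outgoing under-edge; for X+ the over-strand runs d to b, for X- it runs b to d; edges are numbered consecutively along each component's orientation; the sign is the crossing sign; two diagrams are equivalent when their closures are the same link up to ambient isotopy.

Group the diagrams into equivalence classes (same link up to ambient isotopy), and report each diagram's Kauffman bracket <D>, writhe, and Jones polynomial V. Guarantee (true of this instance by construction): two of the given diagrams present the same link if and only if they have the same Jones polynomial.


grouping into links: {D1, D2, D4, D5} | {D3}
V(D1) = q^-5 - 2q^-4 + 2q^-3 - 2q^-2 + 2q^-1 - 1 + q  (w -2, c 10, <D> = A^-10 - A^-6 + 2A^-2 - 2A^2 + 2A^6 - 2A^10 + A^14)
V(D2) = q^-5 - 2q^-4 + 2q^-3 - 2q^-2 + 2q^-1 - 1 + q  [12 crossings, <D> = A^-10 - A^-6 + 2A^-2 - 2A^2 + 2A^6 - 2A^10 + A^14, w = -2]
V(D3) = q - q^2 + 2q^3 - q^4 + q^5 - q^6  [12 crossings, <D> = -A^-18 + A^-14 - A^-10 + 2A^-6 - A^-2 + A^2, w = +2]
V(D4) = q^-5 - 2q^-4 + 2q^-3 - 2q^-2 + 2q^-1 - 1 + q  (w -4, c 12, <D> = A^-16 - A^-12 + 2A^-8 - 2A^-4 + 2 - 2A^4 + A^8)
V(D5) = q^-5 - 2q^-4 + 2q^-3 - 2q^-2 + 2q^-1 - 1 + q  [12 crossings, <D> = A^-16 - A^-12 + 2A^-8 - 2A^-4 + 2 - 2A^4 + A^8, w = -4]
key observation: comparing 5 Jones polynomials yields 2 groups


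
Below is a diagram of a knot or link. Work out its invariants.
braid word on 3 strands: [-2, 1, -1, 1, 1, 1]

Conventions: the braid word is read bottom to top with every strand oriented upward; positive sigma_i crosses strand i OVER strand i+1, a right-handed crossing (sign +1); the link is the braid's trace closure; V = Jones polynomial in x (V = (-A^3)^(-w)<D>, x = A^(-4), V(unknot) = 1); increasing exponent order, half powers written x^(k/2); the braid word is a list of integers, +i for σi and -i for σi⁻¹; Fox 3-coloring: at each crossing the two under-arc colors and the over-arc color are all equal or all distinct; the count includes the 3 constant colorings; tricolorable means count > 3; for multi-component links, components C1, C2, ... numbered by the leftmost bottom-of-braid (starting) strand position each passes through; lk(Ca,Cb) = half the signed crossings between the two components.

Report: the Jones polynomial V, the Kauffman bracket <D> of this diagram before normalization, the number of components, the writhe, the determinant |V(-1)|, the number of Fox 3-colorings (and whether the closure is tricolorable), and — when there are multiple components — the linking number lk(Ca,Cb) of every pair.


Jones polynomial: V(x) = x + x^3 - x^4
<D> = -A^-10 + A^-6 + A^2; writhe +2
components 1, writhe +2 (6 crossings)
3-colorings: 9 of 3^6, det 3 — tricolorable
note: V spans 3 powers of x: at least 3 crossings in any diagram


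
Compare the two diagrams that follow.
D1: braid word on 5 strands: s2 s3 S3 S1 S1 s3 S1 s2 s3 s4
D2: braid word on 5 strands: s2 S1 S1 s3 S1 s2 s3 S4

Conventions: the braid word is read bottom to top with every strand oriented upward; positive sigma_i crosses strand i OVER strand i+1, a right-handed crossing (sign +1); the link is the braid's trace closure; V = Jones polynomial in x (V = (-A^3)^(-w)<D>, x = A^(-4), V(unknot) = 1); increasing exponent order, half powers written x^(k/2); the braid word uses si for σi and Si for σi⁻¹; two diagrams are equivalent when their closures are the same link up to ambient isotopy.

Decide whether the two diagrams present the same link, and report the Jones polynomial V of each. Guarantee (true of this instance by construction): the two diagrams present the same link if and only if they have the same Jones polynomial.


equivalent: yes
D1 (bracket -A^-6 + A^-2 - A^2 + 3A^6 - A^10 + A^14 - A^18; 10 crossings at w = +2): V = -x^-3 + x^-2 - x^-1 + 3 - x + x^2 - x^3
V(D2) = -x^-3 + x^-2 - x^-1 + 3 - x + x^2 - x^3  (w 0, c 8, <D> = -A^-12 + A^-8 - A^-4 + 3 - A^4 + A^8 - A^12)
key observation: D2 (8 crossings) and D1 (10) are Markov-related braid presentations


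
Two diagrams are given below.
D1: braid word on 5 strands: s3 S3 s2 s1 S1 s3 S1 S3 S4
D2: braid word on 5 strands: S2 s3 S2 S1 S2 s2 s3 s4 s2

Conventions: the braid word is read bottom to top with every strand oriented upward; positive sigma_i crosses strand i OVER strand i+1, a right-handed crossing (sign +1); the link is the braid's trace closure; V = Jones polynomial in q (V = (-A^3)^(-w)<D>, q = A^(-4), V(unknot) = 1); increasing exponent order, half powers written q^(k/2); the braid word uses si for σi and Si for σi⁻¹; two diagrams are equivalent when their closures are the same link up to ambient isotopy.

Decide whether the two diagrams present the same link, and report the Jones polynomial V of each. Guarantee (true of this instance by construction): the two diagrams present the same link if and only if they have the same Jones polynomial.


equivalent: no
V(D1) = -q^(-1/2) - q^(1/2)  (w -1, c 9, <D> = A^-5 + A^-1)
V(D2) = -q^(1/2) - q^(5/2)  [9 crossings, <D> = A^-7 + A, w = +1]
key observation: V(q) takes 2 values over 2 diagrams, fixing the grouping
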